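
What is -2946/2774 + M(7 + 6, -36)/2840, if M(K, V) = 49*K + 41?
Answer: -1621467/1969540 ≈ -0.82327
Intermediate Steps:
M(K, V) = 41 + 49*K
-2946/2774 + M(7 + 6, -36)/2840 = -2946/2774 + (41 + 49*(7 + 6))/2840 = -2946*1/2774 + (41 + 49*13)*(1/2840) = -1473/1387 + (41 + 637)*(1/2840) = -1473/1387 + 678*(1/2840) = -1473/1387 + 339/1420 = -1621467/1969540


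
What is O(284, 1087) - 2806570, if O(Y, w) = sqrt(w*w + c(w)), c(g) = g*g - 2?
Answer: -2806570 + 16*sqrt(9231) ≈ -2.8050e+6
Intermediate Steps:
c(g) = -2 + g**2 (c(g) = g**2 - 2 = -2 + g**2)
O(Y, w) = sqrt(-2 + 2*w**2) (O(Y, w) = sqrt(w*w + (-2 + w**2)) = sqrt(w**2 + (-2 + w**2)) = sqrt(-2 + 2*w**2))
O(284, 1087) - 2806570 = sqrt(-2 + 2*1087**2) - 2806570 = sqrt(-2 + 2*1181569) - 2806570 = sqrt(-2 + 2363138) - 2806570 = sqrt(2363136) - 2806570 = 16*sqrt(9231) - 2806570 = -2806570 + 16*sqrt(9231)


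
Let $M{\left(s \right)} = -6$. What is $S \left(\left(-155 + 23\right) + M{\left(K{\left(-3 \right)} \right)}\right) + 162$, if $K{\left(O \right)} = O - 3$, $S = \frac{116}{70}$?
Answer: $- \frac{2334}{35} \approx -66.686$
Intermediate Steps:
$S = \frac{58}{35}$ ($S = 116 \cdot \frac{1}{70} = \frac{58}{35} \approx 1.6571$)
$K{\left(O \right)} = -3 + O$ ($K{\left(O \right)} = O - 3 = -3 + O$)
$S \left(\left(-155 + 23\right) + M{\left(K{\left(-3 \right)} \right)}\right) + 162 = \frac{58 \left(\left(-155 + 23\right) - 6\right)}{35} + 162 = \frac{58 \left(-132 - 6\right)}{35} + 162 = \frac{58}{35} \left(-138\right) + 162 = - \frac{8004}{35} + 162 = - \frac{2334}{35}$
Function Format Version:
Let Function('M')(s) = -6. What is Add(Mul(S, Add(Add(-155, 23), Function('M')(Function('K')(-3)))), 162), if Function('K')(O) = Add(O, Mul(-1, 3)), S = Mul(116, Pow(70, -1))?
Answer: Rational(-2334, 35) ≈ -66.686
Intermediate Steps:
S = Rational(58, 35) (S = Mul(116, Rational(1, 70)) = Rational(58, 35) ≈ 1.6571)
Function('K')(O) = Add(-3, O) (Function('K')(O) = Add(O, -3) = Add(-3, O))
Add(Mul(S, Add(Add(-155, 23), Function('M')(Function('K')(-3)))), 162) = Add(Mul(Rational(58, 35), Add(Add(-155, 23), -6)), 162) = Add(Mul(Rational(58, 35), Add(-132, -6)), 162) = Add(Mul(Rational(58, 35), -138), 162) = Add(Rational(-8004, 35), 162) = Rational(-2334, 35)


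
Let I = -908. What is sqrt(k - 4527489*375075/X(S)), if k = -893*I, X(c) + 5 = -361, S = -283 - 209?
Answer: sqrt(69070084693546)/122 ≈ 68122.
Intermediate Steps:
S = -492
X(c) = -366 (X(c) = -5 - 361 = -366)
k = 810844 (k = -893*(-908) = 810844)
sqrt(k - 4527489*375075/X(S)) = sqrt(810844 - 4527489/((-366/375075))) = sqrt(810844 - 4527489/((-366*1/375075))) = sqrt(810844 - 4527489/(-122/125025)) = sqrt(810844 - 4527489*(-125025/122)) = sqrt(810844 + 566049312225/122) = sqrt(566148235193/122) = sqrt(69070084693546)/122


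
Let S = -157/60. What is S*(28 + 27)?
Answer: -1727/12 ≈ -143.92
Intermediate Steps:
S = -157/60 (S = -157*1/60 = -157/60 ≈ -2.6167)
S*(28 + 27) = -157*(28 + 27)/60 = -157/60*55 = -1727/12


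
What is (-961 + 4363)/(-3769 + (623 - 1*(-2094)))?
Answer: -1701/526 ≈ -3.2338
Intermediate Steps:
(-961 + 4363)/(-3769 + (623 - 1*(-2094))) = 3402/(-3769 + (623 + 2094)) = 3402/(-3769 + 2717) = 3402/(-1052) = 3402*(-1/1052) = -1701/526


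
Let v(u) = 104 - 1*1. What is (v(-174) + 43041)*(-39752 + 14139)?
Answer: -1105047272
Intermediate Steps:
v(u) = 103 (v(u) = 104 - 1 = 103)
(v(-174) + 43041)*(-39752 + 14139) = (103 + 43041)*(-39752 + 14139) = 43144*(-25613) = -1105047272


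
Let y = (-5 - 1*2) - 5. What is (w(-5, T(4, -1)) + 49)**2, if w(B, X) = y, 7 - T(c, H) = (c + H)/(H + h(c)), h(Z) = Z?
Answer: 1369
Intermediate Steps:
T(c, H) = 6 (T(c, H) = 7 - (c + H)/(H + c) = 7 - (H + c)/(H + c) = 7 - 1*1 = 7 - 1 = 6)
y = -12 (y = (-5 - 2) - 5 = -7 - 5 = -12)
w(B, X) = -12
(w(-5, T(4, -1)) + 49)**2 = (-12 + 49)**2 = 37**2 = 1369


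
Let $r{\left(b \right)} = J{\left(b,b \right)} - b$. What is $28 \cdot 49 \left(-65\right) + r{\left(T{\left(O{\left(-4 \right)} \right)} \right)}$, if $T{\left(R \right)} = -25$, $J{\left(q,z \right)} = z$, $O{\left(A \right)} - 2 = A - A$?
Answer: $-89180$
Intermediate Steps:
$O{\left(A \right)} = 2$ ($O{\left(A \right)} = 2 + \left(A - A\right) = 2 + 0 = 2$)
$r{\left(b \right)} = 0$ ($r{\left(b \right)} = b - b = 0$)
$28 \cdot 49 \left(-65\right) + r{\left(T{\left(O{\left(-4 \right)} \right)} \right)} = 28 \cdot 49 \left(-65\right) + 0 = 1372 \left(-65\right) + 0 = -89180 + 0 = -89180$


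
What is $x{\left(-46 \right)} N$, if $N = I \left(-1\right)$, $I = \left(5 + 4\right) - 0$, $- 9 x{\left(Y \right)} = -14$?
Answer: $-14$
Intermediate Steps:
$x{\left(Y \right)} = \frac{14}{9}$ ($x{\left(Y \right)} = \left(- \frac{1}{9}\right) \left(-14\right) = \frac{14}{9}$)
$I = 9$ ($I = 9 + 0 = 9$)
$N = -9$ ($N = 9 \left(-1\right) = -9$)
$x{\left(-46 \right)} N = \frac{14}{9} \left(-9\right) = -14$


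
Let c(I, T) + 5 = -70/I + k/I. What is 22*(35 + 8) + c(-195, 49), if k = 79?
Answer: 61162/65 ≈ 940.95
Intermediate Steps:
c(I, T) = -5 + 9/I (c(I, T) = -5 + (-70/I + 79/I) = -5 + 9/I)
22*(35 + 8) + c(-195, 49) = 22*(35 + 8) + (-5 + 9/(-195)) = 22*43 + (-5 + 9*(-1/195)) = 946 + (-5 - 3/65) = 946 - 328/65 = 61162/65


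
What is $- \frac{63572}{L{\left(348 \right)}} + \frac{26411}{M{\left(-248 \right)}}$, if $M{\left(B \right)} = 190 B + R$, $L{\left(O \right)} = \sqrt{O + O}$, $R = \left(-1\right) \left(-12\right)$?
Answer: $- \frac{26411}{47108} - \frac{15893 \sqrt{174}}{87} \approx -2410.3$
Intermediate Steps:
$R = 12$
$L{\left(O \right)} = \sqrt{2} \sqrt{O}$ ($L{\left(O \right)} = \sqrt{2 O} = \sqrt{2} \sqrt{O}$)
$M{\left(B \right)} = 12 + 190 B$ ($M{\left(B \right)} = 190 B + 12 = 12 + 190 B$)
$- \frac{63572}{L{\left(348 \right)}} + \frac{26411}{M{\left(-248 \right)}} = - \frac{63572}{\sqrt{2} \sqrt{348}} + \frac{26411}{12 + 190 \left(-248\right)} = - \frac{63572}{\sqrt{2} \cdot 2 \sqrt{87}} + \frac{26411}{12 - 47120} = - \frac{63572}{2 \sqrt{174}} + \frac{26411}{-47108} = - 63572 \frac{\sqrt{174}}{348} + 26411 \left(- \frac{1}{47108}\right) = - \frac{15893 \sqrt{174}}{87} - \frac{26411}{47108} = - \frac{26411}{47108} - \frac{15893 \sqrt{174}}{87}$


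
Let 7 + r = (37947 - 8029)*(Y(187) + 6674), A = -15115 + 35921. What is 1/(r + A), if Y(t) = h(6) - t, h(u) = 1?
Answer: 1/194128783 ≈ 5.1512e-9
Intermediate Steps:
Y(t) = 1 - t
A = 20806
r = 194107977 (r = -7 + (37947 - 8029)*((1 - 1*187) + 6674) = -7 + 29918*((1 - 187) + 6674) = -7 + 29918*(-186 + 6674) = -7 + 29918*6488 = -7 + 194107984 = 194107977)
1/(r + A) = 1/(194107977 + 20806) = 1/194128783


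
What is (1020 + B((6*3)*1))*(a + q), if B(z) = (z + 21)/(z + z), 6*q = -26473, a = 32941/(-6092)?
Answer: -989253073993/219312 ≈ -4.5107e+6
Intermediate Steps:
a = -32941/6092 (a = 32941*(-1/6092) = -32941/6092 ≈ -5.4073)
q = -26473/6 (q = (1/6)*(-26473) = -26473/6 ≈ -4412.2)
B(z) = (21 + z)/(2*z) (B(z) = (21 + z)/((2*z)) = (21 + z)*(1/(2*z)) = (21 + z)/(2*z))
(1020 + B((6*3)*1))*(a + q) = (1020 + (21 + (6*3)*1)/(2*(((6*3)*1))))*(-32941/6092 - 26473/6) = (1020 + (21 + 18*1)/(2*((18*1))))*(-80735581/18276) = (1020 + (1/2)*(21 + 18)/18)*(-80735581/18276) = (1020 + (1/2)*(1/18)*39)*(-80735581/18276) = (1020 + 13/12)*(-80735581/18276) = (12253/12)*(-80735581/18276) = -989253073993/219312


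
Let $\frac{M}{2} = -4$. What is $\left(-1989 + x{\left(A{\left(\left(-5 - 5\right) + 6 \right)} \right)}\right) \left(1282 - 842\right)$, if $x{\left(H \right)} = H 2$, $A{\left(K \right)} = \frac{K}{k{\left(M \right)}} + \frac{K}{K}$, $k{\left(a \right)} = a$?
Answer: $-873840$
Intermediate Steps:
$M = -8$ ($M = 2 \left(-4\right) = -8$)
$A{\left(K \right)} = 1 - \frac{K}{8}$ ($A{\left(K \right)} = \frac{K}{-8} + \frac{K}{K} = K \left(- \frac{1}{8}\right) + 1 = - \frac{K}{8} + 1 = 1 - \frac{K}{8}$)
$x{\left(H \right)} = 2 H$
$\left(-1989 + x{\left(A{\left(\left(-5 - 5\right) + 6 \right)} \right)}\right) \left(1282 - 842\right) = \left(-1989 + 2 \left(1 - \frac{\left(-5 - 5\right) + 6}{8}\right)\right) \left(1282 - 842\right) = \left(-1989 + 2 \left(1 - \frac{-10 + 6}{8}\right)\right) 440 = \left(-1989 + 2 \left(1 - - \frac{1}{2}\right)\right) 440 = \left(-1989 + 2 \left(1 + \frac{1}{2}\right)\right) 440 = \left(-1989 + 2 \cdot \frac{3}{2}\right) 440 = \left(-1989 + 3\right) 440 = \left(-1986\right) 440 = -873840$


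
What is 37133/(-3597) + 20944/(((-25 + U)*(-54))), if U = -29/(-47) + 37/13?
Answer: 3273973685/425996307 ≈ 7.6854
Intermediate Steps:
U = 2116/611 (U = -29*(-1/47) + 37*(1/13) = 29/47 + 37/13 = 2116/611 ≈ 3.4632)
37133/(-3597) + 20944/(((-25 + U)*(-54))) = 37133/(-3597) + 20944/(((-25 + 2116/611)*(-54))) = 37133*(-1/3597) + 20944/((-13159/611*(-54))) = -37133/3597 + 20944/(710586/611) = -37133/3597 + 20944*(611/710586) = -37133/3597 + 6398392/355293 = 3273973685/425996307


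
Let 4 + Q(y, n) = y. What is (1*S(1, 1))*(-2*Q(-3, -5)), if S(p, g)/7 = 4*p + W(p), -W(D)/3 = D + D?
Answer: -196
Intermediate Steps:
W(D) = -6*D (W(D) = -3*(D + D) = -6*D)
Q(y, n) = -4 + y
S(p, g) = -14*p (S(p, g) = 7*(4*p - 6*p) = 7*(-2*p) = -14*p)
(1*S(1, 1))*(-2*Q(-3, -5)) = (1*(-14*1))*(-2*(-4 - 3)) = (1*(-14))*(-2*(-7)) = -14*14 = -196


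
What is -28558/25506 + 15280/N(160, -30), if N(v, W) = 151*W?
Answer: -79373/17667 ≈ -4.4927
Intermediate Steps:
-28558/25506 + 15280/N(160, -30) = -28558/25506 + 15280/((151*(-30))) = -28558*1/25506 + 15280/(-4530) = -131/117 + 15280*(-1/4530) = -131/117 - 1528/453 = -79373/17667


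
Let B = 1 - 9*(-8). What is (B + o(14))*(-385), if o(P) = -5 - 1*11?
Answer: -21945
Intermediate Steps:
o(P) = -16 (o(P) = -5 - 11 = -16)
B = 73 (B = 1 + 72 = 73)
(B + o(14))*(-385) = (73 - 16)*(-385) = 57*(-385) = -21945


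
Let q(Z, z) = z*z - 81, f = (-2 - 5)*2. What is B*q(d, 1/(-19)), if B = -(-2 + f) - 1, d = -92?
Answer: -438600/361 ≈ -1215.0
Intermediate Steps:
f = -14 (f = -7*2 = -14)
q(Z, z) = -81 + z² (q(Z, z) = z² - 81 = -81 + z²)
B = 15 (B = -(-2 - 14) - 1 = -1*(-16) - 1 = 16 - 1 = 15)
B*q(d, 1/(-19)) = 15*(-81 + (1/(-19))²) = 15*(-81 + (-1/19)²) = 15*(-81 + 1/361) = 15*(-29240/361) = -438600/361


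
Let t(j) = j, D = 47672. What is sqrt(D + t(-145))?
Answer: sqrt(47527) ≈ 218.01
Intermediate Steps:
sqrt(D + t(-145)) = sqrt(47672 - 145) = sqrt(47527)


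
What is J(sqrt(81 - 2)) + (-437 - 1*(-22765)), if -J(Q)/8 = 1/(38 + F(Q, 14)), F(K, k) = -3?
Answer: 781472/35 ≈ 22328.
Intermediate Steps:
J(Q) = -8/35 (J(Q) = -8/(38 - 3) = -8/35)
J(sqrt(81 - 2)) + (-437 - 1*(-22765)) = -8/35 + (-437 - 1*(-22765)) = -8/35 + (-437 + 22765) = -8/35 + 22328 = 781472/35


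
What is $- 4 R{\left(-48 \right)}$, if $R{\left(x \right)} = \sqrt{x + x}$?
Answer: $- 16 i \sqrt{6} \approx - 39.192 i$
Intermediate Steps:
$R{\left(x \right)} = \sqrt{2} \sqrt{x}$ ($R{\left(x \right)} = \sqrt{2 x} = \sqrt{2} \sqrt{x}$)
$- 4 R{\left(-48 \right)} = - 4 \sqrt{2} \sqrt{-48} = - 4 \sqrt{2} \cdot 4 i \sqrt{3} = - 4 \cdot 4 i \sqrt{6} = - 16 i \sqrt{6}$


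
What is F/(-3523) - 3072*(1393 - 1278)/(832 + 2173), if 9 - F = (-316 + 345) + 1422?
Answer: -248054446/2117323 ≈ -117.15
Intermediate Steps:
F = -1442 (F = 9 - ((-316 + 345) + 1422) = 9 - (29 + 1422) = 9 - 1*1451 = 9 - 1451 = -1442)
F/(-3523) - 3072*(1393 - 1278)/(832 + 2173) = -1442/(-3523) - 3072*(1393 - 1278)/(832 + 2173) = -1442*(-1/3523) - 3072/(3005/115) = 1442/3523 - 3072/(3005*(1/115)) = 1442/3523 - 3072/601/23 = 1442/3523 - 3072*23/601 = 1442/3523 - 70656/601 = -248054446/2117323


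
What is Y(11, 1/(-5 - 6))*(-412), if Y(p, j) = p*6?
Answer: -27192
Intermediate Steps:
Y(p, j) = 6*p
Y(11, 1/(-5 - 6))*(-412) = (6*11)*(-412) = 66*(-412) = -27192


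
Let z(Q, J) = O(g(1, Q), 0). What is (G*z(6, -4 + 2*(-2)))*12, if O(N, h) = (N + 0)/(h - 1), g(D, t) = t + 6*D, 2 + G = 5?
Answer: -432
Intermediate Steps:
G = 3 (G = -2 + 5 = 3)
O(N, h) = N/(-1 + h)
z(Q, J) = -6 - Q (z(Q, J) = (Q + 6*1)/(-1 + 0) = (Q + 6)/(-1) = (6 + Q)*(-1) = -6 - Q)
(G*z(6, -4 + 2*(-2)))*12 = (3*(-6 - 1*6))*12 = (3*(-6 - 6))*12 = (3*(-12))*12 = -36*12 = -432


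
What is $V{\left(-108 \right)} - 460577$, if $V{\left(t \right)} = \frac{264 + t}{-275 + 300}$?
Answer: $- \frac{11514269}{25} \approx -4.6057 \cdot 10^{5}$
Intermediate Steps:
$V{\left(t \right)} = \frac{264}{25} + \frac{t}{25}$ ($V{\left(t \right)} = \frac{264 + t}{25} = \left(264 + t\right) \frac{1}{25} = \frac{264}{25} + \frac{t}{25}$)
$V{\left(-108 \right)} - 460577 = \left(\frac{264}{25} + \frac{1}{25} \left(-108\right)\right) - 460577 = \left(\frac{264}{25} - \frac{108}{25}\right) - 460577 = \frac{156}{25} - 460577 = - \frac{11514269}{25}$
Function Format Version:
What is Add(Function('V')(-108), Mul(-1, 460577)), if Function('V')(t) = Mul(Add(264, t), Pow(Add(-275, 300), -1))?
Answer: Rational(-11514269, 25) ≈ -4.6057e+5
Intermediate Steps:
Function('V')(t) = Add(Rational(264, 25), Mul(Rational(1, 25), t)) (Function('V')(t) = Mul(Add(264, t), Pow(25, -1)) = Mul(Add(264, t), Rational(1, 25)) = Add(Rational(264, 25), Mul(Rational(1, 25), t)))
Add(Function('V')(-108), Mul(-1, 460577)) = Add(Add(Rational(264, 25), Mul(Rational(1, 25), -108)), Mul(-1, 460577)) = Add(Add(Rational(264, 25), Rational(-108, 25)), -460577) = Add(Rational(156, 25), -460577) = Rational(-11514269, 25)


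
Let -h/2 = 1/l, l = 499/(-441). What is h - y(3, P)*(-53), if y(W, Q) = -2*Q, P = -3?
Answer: 159564/499 ≈ 319.77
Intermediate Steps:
l = -499/441 (l = 499*(-1/441) = -499/441 ≈ -1.1315)
h = 882/499 (h = -2/(-499/441) = -2*(-441/499) = 882/499 ≈ 1.7675)
h - y(3, P)*(-53) = 882/499 - (-2*(-3))*(-53) = 882/499 - 6*(-53) = 882/499 - 1*(-318) = 882/499 + 318 = 159564/499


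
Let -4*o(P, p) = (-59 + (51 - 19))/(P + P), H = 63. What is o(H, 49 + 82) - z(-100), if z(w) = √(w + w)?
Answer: 3/56 - 10*I*√2 ≈ 0.053571 - 14.142*I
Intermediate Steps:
z(w) = √2*√w (z(w) = √(2*w) = √2*√w)
o(P, p) = 27/(8*P) (o(P, p) = -(-59 + (51 - 19))/(4*(P + P)) = -(-59 + 32)/(4*(2*P)) = -(-27)*1/(2*P)/4 = -(-27)/(8*P) = 27/(8*P))
o(H, 49 + 82) - z(-100) = (27/8)/63 - √2*√(-100) = (27/8)*(1/63) - √2*10*I = 3/56 - 10*I*√2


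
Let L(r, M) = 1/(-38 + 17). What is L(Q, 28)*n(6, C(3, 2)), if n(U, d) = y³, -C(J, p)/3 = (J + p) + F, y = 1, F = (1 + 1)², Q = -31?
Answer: -1/21 ≈ -0.047619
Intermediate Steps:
F = 4 (F = 2² = 4)
C(J, p) = -12 - 3*J - 3*p (C(J, p) = -3*((J + p) + 4) = -3*(4 + J + p) = -12 - 3*J - 3*p)
n(U, d) = 1 (n(U, d) = 1³ = 1)
L(r, M) = -1/21 (L(r, M) = 1/(-21) = -1/21)
L(Q, 28)*n(6, C(3, 2)) = -1/21*1 = -1/21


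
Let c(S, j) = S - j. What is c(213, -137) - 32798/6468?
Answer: 1115501/3234 ≈ 344.93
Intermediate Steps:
c(213, -137) - 32798/6468 = (213 - 1*(-137)) - 32798/6468 = (213 + 137) - 32798*1/6468 = 350 - 16399/3234 = 1115501/3234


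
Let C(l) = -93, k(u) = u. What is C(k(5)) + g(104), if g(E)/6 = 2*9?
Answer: 15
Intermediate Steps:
g(E) = 108 (g(E) = 6*(2*9) = 6*18 = 108)
C(k(5)) + g(104) = -93 + 108 = 15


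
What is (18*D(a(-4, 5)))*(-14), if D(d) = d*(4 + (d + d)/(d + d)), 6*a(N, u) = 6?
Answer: -1260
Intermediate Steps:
a(N, u) = 1 (a(N, u) = (⅙)*6 = 1)
D(d) = 5*d (D(d) = d*(4 + (2*d)/((2*d))) = d*(4 + (2*d)*(1/(2*d))) = d*(4 + 1) = d*5 = 5*d)
(18*D(a(-4, 5)))*(-14) = (18*(5*1))*(-14) = (18*5)*(-14) = 90*(-14) = -1260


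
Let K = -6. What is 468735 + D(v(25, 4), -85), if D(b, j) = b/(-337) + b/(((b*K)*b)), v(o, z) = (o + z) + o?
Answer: 51180219347/109188 ≈ 4.6874e+5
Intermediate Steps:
v(o, z) = z + 2*o
D(b, j) = -1/(6*b) - b/337 (D(b, j) = b/(-337) + b/(((b*(-6))*b)) = b*(-1/337) + b/(((-6*b)*b)) = -b/337 + b/((-6*b**2)) = -b/337 + b*(-1/(6*b**2)) = -b/337 - 1/(6*b) = -1/(6*b) - b/337)
468735 + D(v(25, 4), -85) = 468735 + (-1/(6*(4 + 2*25)) - (4 + 2*25)/337) = 468735 + (-1/(6*(4 + 50)) - (4 + 50)/337) = 468735 + (-1/6/54 - 1/337*54) = 468735 + (-1/6*1/54 - 54/337) = 468735 + (-1/324 - 54/337) = 468735 - 17833/109188 = 51180219347/109188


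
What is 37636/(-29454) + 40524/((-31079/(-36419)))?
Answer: 21734163204590/457700433 ≈ 47486.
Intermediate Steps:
37636/(-29454) + 40524/((-31079/(-36419))) = 37636*(-1/29454) + 40524/((-31079*(-1/36419))) = -18818/14727 + 40524/(31079/36419) = -18818/14727 + 40524*(36419/31079) = -18818/14727 + 1475843556/31079 = 21734163204590/457700433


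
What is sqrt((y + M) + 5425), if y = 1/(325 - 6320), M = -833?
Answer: sqrt(165036588805)/5995 ≈ 67.764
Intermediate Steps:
y = -1/5995 (y = 1/(-5995) = -1/5995 ≈ -0.00016681)
sqrt((y + M) + 5425) = sqrt((-1/5995 - 833) + 5425) = sqrt(-4993836/5995 + 5425) = sqrt(27529039/5995) = sqrt(165036588805)/5995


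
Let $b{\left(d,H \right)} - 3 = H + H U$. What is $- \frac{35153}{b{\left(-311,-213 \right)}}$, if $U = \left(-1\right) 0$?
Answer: $\frac{35153}{210} \approx 167.4$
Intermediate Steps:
$U = 0$
$b{\left(d,H \right)} = 3 + H$ ($b{\left(d,H \right)} = 3 + \left(H + H 0\right) = 3 + \left(H + 0\right) = 3 + H$)
$- \frac{35153}{b{\left(-311,-213 \right)}} = - \frac{35153}{3 - 213} = - \frac{35153}{-210} = \left(-35153\right) \left(- \frac{1}{210}\right) = \frac{35153}{210}$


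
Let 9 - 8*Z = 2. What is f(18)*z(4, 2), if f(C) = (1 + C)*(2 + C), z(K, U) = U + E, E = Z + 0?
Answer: 2185/2 ≈ 1092.5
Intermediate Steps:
Z = 7/8 (Z = 9/8 - ⅛*2 = 9/8 - ¼ = 7/8 ≈ 0.87500)
E = 7/8 (E = 7/8 + 0 = 7/8 ≈ 0.87500)
z(K, U) = 7/8 + U (z(K, U) = U + 7/8 = 7/8 + U)
f(18)*z(4, 2) = (2 + 18² + 3*18)*(7/8 + 2) = (2 + 324 + 54)*(23/8) = 380*(23/8) = 2185/2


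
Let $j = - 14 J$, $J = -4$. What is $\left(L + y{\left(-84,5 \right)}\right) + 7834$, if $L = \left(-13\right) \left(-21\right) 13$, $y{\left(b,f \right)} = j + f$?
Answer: $11444$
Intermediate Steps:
$j = 56$ ($j = \left(-14\right) \left(-4\right) = 56$)
$y{\left(b,f \right)} = 56 + f$
$L = 3549$ ($L = 273 \cdot 13 = 3549$)
$\left(L + y{\left(-84,5 \right)}\right) + 7834 = \left(3549 + \left(56 + 5\right)\right) + 7834 = \left(3549 + 61\right) + 7834 = 3610 + 7834 = 11444$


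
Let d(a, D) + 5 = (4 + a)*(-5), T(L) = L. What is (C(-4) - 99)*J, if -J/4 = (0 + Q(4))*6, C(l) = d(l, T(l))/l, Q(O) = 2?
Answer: 4692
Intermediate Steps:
d(a, D) = -25 - 5*a (d(a, D) = -5 + (4 + a)*(-5) = -5 + (-20 - 5*a) = -25 - 5*a)
C(l) = (-25 - 5*l)/l
J = -48 (J = -4*(0 + 2)*6 = -8*6 = -4*12 = -48)
(C(-4) - 99)*J = ((-5 - 25/(-4)) - 99)*(-48) = ((-5 - 25*(-¼)) - 99)*(-48) = ((-5 + 25/4) - 99)*(-48) = (5/4 - 99)*(-48) = -391/4*(-48) = 4692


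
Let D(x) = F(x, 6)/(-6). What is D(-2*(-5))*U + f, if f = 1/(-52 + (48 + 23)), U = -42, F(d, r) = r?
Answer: 799/19 ≈ 42.053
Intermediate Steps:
D(x) = -1 (D(x) = 6/(-6) = 6*(-⅙) = -1)
f = 1/19 (f = 1/(-52 + 71) = 1/19 ≈ 0.052632)
D(-2*(-5))*U + f = -1*(-42) + 1/19 = 42 + 1/19 = 799/19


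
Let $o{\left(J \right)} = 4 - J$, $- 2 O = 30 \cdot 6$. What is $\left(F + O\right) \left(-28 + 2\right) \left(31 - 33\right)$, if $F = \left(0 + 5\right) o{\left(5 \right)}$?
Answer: $-4940$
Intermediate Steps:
$O = -90$ ($O = - \frac{30 \cdot 6}{2} = \left(- \frac{1}{2}\right) 180 = -90$)
$F = -5$ ($F = \left(0 + 5\right) \left(4 - 5\right) = 5 \left(4 - 5\right) = 5 \left(-1\right) = -5$)
$\left(F + O\right) \left(-28 + 2\right) \left(31 - 33\right) = \left(-5 - 90\right) \left(-28 + 2\right) \left(31 - 33\right) = \left(-95\right) \left(-26\right) \left(-2\right) = 2470 \left(-2\right) = -4940$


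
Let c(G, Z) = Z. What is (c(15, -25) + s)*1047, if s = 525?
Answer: 523500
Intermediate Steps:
(c(15, -25) + s)*1047 = (-25 + 525)*1047 = 500*1047 = 523500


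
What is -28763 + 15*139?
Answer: -26678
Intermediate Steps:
-28763 + 15*139 = -28763 + 2085 = -26678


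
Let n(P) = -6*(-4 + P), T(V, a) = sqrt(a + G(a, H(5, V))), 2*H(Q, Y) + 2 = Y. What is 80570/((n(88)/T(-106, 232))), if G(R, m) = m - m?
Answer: -5755*sqrt(58)/18 ≈ -2434.9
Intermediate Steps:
H(Q, Y) = -1 + Y/2
G(R, m) = 0
T(V, a) = sqrt(a) (T(V, a) = sqrt(a + 0) = sqrt(a))
n(P) = 24 - 6*P
80570/((n(88)/T(-106, 232))) = 80570/(((24 - 6*88)/(sqrt(232)))) = 80570/(((24 - 528)/((2*sqrt(58))))) = 80570/((-126*sqrt(58)/29)) = 80570*(-sqrt(58)/252) = -5755*sqrt(58)/18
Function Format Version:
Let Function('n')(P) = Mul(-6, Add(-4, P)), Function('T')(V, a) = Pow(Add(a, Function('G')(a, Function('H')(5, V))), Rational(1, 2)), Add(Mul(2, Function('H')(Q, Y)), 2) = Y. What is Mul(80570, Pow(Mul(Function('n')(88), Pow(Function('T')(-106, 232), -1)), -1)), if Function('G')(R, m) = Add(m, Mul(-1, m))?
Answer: Mul(Rational(-5755, 18), Pow(58, Rational(1, 2))) ≈ -2434.9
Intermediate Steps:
Function('H')(Q, Y) = Add(-1, Mul(Rational(1, 2), Y))
Function('G')(R, m) = 0
Function('T')(V, a) = Pow(a, Rational(1, 2)) (Function('T')(V, a) = Pow(Add(a, 0), Rational(1, 2)) = Pow(a, Rational(1, 2)))
Function('n')(P) = Add(24, Mul(-6, P))
Mul(80570, Pow(Mul(Function('n')(88), Pow(Function('T')(-106, 232), -1)), -1)) = Mul(80570, Pow(Mul(Add(24, Mul(-6, 88)), Pow(Pow(232, Rational(1, 2)), -1)), -1)) = Mul(80570, Pow(Mul(Add(24, -528), Pow(Mul(2, Pow(58, Rational(1, 2))), -1)), -1)) = Mul(80570, Pow(Mul(-504, Mul(Rational(1, 116), Pow(58, Rational(1, 2)))), -1)) = Mul(80570, Pow(Mul(Rational(-126, 29), Pow(58, Rational(1, 2))), -1)) = Mul(80570, Mul(Rational(-1, 252), Pow(58, Rational(1, 2)))) = Mul(Rational(-5755, 18), Pow(58, Rational(1, 2)))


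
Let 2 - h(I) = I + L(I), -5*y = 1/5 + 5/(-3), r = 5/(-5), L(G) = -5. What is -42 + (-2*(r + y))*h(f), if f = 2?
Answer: -524/15 ≈ -34.933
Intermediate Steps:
r = -1 (r = 5*(-⅕) = -1)
y = 22/75 (y = -(1/5 + 5/(-3))/5 = -(1*(⅕) + 5*(-⅓))/5 = -(⅕ - 5/3)/5 = -⅕*(-22/15) = 22/75 ≈ 0.29333)
h(I) = 7 - I (h(I) = 2 - (I - 5) = 2 - (-5 + I) = 2 + (5 - I) = 7 - I)
-42 + (-2*(r + y))*h(f) = -42 + (-2*(-1 + 22/75))*(7 - 1*2) = -42 + (-2*(-53/75))*(7 - 2) = -42 + (106/75)*5 = -42 + 106/15 = -524/15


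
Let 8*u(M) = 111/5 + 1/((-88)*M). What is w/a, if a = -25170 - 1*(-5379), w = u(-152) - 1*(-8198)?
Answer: -1462580887/3529658880 ≈ -0.41437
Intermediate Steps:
u(M) = 111/40 - 1/(704*M) (u(M) = (111/5 + 1/((-88)*M))/8 = (111*(1/5) - 1/(88*M))/8 = (111/5 - 1/(88*M))/8 = 111/40 - 1/(704*M))
w = 4387742661/535040 (w = (1/3520)*(-5 + 9768*(-152))/(-152) - 1*(-8198) = (1/3520)*(-1/152)*(-5 - 1484736) + 8198 = (1/3520)*(-1/152)*(-1484741) + 8198 = 1484741/535040 + 8198 = 4387742661/535040 ≈ 8200.8)
a = -19791 (a = -25170 + 5379 = -19791)
w/a = (4387742661/535040)/(-19791) = (4387742661/535040)*(-1/19791) = -1462580887/3529658880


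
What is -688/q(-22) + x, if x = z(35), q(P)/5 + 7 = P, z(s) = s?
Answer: 5763/145 ≈ 39.745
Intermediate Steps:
q(P) = -35 + 5*P
x = 35
-688/q(-22) + x = -688/(-35 + 5*(-22)) + 35 = -688/(-35 - 110) + 35 = -688/(-145) + 35 = -1/145*(-688) + 35 = 688/145 + 35 = 5763/145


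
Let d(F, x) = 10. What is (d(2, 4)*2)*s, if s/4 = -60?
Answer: -4800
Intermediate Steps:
s = -240 (s = 4*(-60) = -240)
(d(2, 4)*2)*s = (10*2)*(-240) = 20*(-240) = -4800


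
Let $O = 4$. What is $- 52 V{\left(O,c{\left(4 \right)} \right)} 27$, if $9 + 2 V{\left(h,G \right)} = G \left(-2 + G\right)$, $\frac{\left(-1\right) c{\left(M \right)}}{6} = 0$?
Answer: $6318$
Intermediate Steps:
$c{\left(M \right)} = 0$ ($c{\left(M \right)} = \left(-6\right) 0 = 0$)
$V{\left(h,G \right)} = - \frac{9}{2} + \frac{G \left(-2 + G\right)}{2}$
$- 52 V{\left(O,c{\left(4 \right)} \right)} 27 = - 52 \left(- \frac{9}{2} + \frac{0^{2}}{2} - 0\right) 27 = - 52 \left(- \frac{9}{2} + \frac{1}{2} \cdot 0 + 0\right) 27 = - 52 \left(- \frac{9}{2} + 0 + 0\right) 27 = \left(-52\right) \left(- \frac{9}{2}\right) 27 = 234 \cdot 27 = 6318$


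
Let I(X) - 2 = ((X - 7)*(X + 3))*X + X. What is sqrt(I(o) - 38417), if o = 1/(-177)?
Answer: 4*I*sqrt(2356528216803)/31329 ≈ 196.0*I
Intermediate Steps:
o = -1/177 ≈ -0.0056497
I(X) = 2 + X + X*(-7 + X)*(3 + X) (I(X) = 2 + (((X - 7)*(X + 3))*X + X) = 2 + (((-7 + X)*(3 + X))*X + X) = 2 + (X*(-7 + X)*(3 + X) + X) = 2 + (X + X*(-7 + X)*(3 + X)) = 2 + X + X*(-7 + X)*(3 + X))
sqrt(I(o) - 38417) = sqrt((2 + (-1/177)**3 - 20*(-1/177) - 4*(-1/177)**2) - 38417) = sqrt((2 - 1/5545233 + 20/177 - 4*1/31329) - 38417) = sqrt((2 - 1/5545233 + 20/177 - 4/31329) - 38417) = sqrt(11716337/5545233 - 38417) = sqrt(-213019499824/5545233) = 4*I*sqrt(2356528216803)/31329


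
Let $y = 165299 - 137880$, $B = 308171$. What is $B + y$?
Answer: $335590$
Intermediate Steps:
$y = 27419$ ($y = 165299 - 137880 = 27419$)
$B + y = 308171 + 27419 = 335590$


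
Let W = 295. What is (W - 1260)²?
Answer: 931225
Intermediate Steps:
(W - 1260)² = (295 - 1260)² = (-965)² = 931225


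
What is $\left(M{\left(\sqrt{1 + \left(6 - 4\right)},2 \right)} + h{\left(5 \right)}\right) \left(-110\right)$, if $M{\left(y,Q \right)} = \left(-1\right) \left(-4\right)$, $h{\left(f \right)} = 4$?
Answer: $-880$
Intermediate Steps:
$M{\left(y,Q \right)} = 4$
$\left(M{\left(\sqrt{1 + \left(6 - 4\right)},2 \right)} + h{\left(5 \right)}\right) \left(-110\right) = \left(4 + 4\right) \left(-110\right) = 8 \left(-110\right) = -880$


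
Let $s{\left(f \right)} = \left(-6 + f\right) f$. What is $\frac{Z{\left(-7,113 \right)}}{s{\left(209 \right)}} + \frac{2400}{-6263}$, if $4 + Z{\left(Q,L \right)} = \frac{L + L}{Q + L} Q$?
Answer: $- \frac{5402996189}{14083175953} \approx -0.38365$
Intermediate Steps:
$s{\left(f \right)} = f \left(-6 + f\right)$
$Z{\left(Q,L \right)} = -4 + \frac{2 L Q}{L + Q}$ ($Z{\left(Q,L \right)} = -4 + \frac{L + L}{Q + L} Q = -4 + \frac{2 L}{L + Q} Q = -4 + \frac{2 L Q}{L + Q}$)
$\frac{Z{\left(-7,113 \right)}}{s{\left(209 \right)}} + \frac{2400}{-6263} = \frac{2 \frac{1}{113 - 7} \left(\left(-2\right) 113 - -14 + 113 \left(-7\right)\right)}{209 \left(-6 + 209\right)} + \frac{2400}{-6263} = \frac{2 \cdot \frac{1}{106} \left(-226 + 14 - 791\right)}{209 \cdot 203} + 2400 \left(- \frac{1}{6263}\right) = \frac{2 \cdot \frac{1}{106} \left(-1003\right)}{42427} - \frac{2400}{6263} = \left(- \frac{1003}{53}\right) \frac{1}{42427} - \frac{2400}{6263} = - \frac{1003}{2248631} - \frac{2400}{6263} = - \frac{5402996189}{14083175953}$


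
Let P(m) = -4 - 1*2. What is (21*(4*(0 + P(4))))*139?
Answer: -70056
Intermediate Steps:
P(m) = -6 (P(m) = -4 - 2 = -6)
(21*(4*(0 + P(4))))*139 = (21*(4*(0 - 6)))*139 = (21*(4*(-6)))*139 = (21*(-24))*139 = -504*139 = -70056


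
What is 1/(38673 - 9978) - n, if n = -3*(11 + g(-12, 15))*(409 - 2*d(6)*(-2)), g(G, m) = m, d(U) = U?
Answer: 969144931/28695 ≈ 33774.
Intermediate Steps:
n = -33774 (n = -3*(11 + 15)*(409 - 2*6*(-2)) = -78*(409 - 12*(-2)) = -78*(409 + 24) = -78*433 = -3*11258 = -33774)
1/(38673 - 9978) - n = 1/(38673 - 9978) - 1*(-33774) = 1/28695 + 33774 = 969144931/28695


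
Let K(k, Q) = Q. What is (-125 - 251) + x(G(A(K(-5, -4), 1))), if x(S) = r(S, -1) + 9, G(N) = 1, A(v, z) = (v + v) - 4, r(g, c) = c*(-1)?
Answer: -366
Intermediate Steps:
r(g, c) = -c
A(v, z) = -4 + 2*v (A(v, z) = 2*v - 4 = -4 + 2*v)
x(S) = 10 (x(S) = -1*(-1) + 9 = 1 + 9 = 10)
(-125 - 251) + x(G(A(K(-5, -4), 1))) = (-125 - 251) + 10 = -376 + 10 = -366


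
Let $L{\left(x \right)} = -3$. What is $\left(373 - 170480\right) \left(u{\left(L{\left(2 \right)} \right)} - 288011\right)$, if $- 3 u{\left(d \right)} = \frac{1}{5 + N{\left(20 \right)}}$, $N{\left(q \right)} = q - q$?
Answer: $\frac{734890477762}{15} \approx 4.8993 \cdot 10^{10}$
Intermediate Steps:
$N{\left(q \right)} = 0$
$u{\left(d \right)} = - \frac{1}{15}$ ($u{\left(d \right)} = - \frac{1}{3 \left(5 + 0\right)} = - \frac{1}{3 \cdot 5} = \left(- \frac{1}{3}\right) \frac{1}{5} = - \frac{1}{15}$)
$\left(373 - 170480\right) \left(u{\left(L{\left(2 \right)} \right)} - 288011\right) = \left(373 - 170480\right) \left(- \frac{1}{15} - 288011\right) = \left(-170107\right) \left(- \frac{4320166}{15}\right) = \frac{734890477762}{15}$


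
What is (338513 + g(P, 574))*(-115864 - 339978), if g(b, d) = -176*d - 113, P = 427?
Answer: -108205950592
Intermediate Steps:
g(b, d) = -113 - 176*d
(338513 + g(P, 574))*(-115864 - 339978) = (338513 + (-113 - 176*574))*(-115864 - 339978) = (338513 + (-113 - 101024))*(-455842) = (338513 - 101137)*(-455842) = 237376*(-455842) = -108205950592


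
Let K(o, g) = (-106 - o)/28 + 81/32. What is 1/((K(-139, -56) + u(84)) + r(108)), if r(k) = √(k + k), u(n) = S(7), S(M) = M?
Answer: -537376/5082815 + 301056*√6/5082815 ≈ 0.039360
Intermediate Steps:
u(n) = 7
K(o, g) = -281/224 - o/28 (K(o, g) = (-106 - o)*(1/28) + 81*(1/32) = (-53/14 - o/28) + 81/32 = -281/224 - o/28)
r(k) = √2*√k (r(k) = √(2*k) = √2*√k)
1/((K(-139, -56) + u(84)) + r(108)) = 1/(((-281/224 - 1/28*(-139)) + 7) + √2*√108) = 1/(((-281/224 + 139/28) + 7) + √2*(6*√3)) = 1/((831/224 + 7) + 6*√6) = 1/(2399/224 + 6*√6)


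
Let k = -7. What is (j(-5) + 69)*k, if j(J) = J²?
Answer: -658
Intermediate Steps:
(j(-5) + 69)*k = ((-5)² + 69)*(-7) = (25 + 69)*(-7) = 94*(-7) = -658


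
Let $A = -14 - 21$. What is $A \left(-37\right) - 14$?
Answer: $1281$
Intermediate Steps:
$A = -35$ ($A = -14 - 21 = -35$)
$A \left(-37\right) - 14 = \left(-35\right) \left(-37\right) - 14 = 1295 - 14 = 1281$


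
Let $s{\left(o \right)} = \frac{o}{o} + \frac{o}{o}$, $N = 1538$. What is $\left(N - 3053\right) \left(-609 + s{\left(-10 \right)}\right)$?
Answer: $919605$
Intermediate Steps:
$s{\left(o \right)} = 2$ ($s{\left(o \right)} = 1 + 1 = 2$)
$\left(N - 3053\right) \left(-609 + s{\left(-10 \right)}\right) = \left(1538 - 3053\right) \left(-609 + 2\right) = \left(-1515\right) \left(-607\right) = 919605$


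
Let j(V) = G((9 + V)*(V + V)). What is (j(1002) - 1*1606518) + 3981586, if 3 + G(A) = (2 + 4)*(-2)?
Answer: 2375053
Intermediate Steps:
G(A) = -15 (G(A) = -3 + (2 + 4)*(-2) = -3 + 6*(-2) = -3 - 12 = -15)
j(V) = -15
(j(1002) - 1*1606518) + 3981586 = (-15 - 1*1606518) + 3981586 = (-15 - 1606518) + 3981586 = -1606533 + 3981586 = 2375053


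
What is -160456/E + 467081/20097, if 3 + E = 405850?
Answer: 186338738375/8156307159 ≈ 22.846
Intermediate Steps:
E = 405847 (E = -3 + 405850 = 405847)
-160456/E + 467081/20097 = -160456/405847 + 467081/20097 = 186338738375/8156307159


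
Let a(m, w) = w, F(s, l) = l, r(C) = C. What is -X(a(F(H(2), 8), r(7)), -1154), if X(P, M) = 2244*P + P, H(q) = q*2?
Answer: -15715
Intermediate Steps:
H(q) = 2*q
X(P, M) = 2245*P
-X(a(F(H(2), 8), r(7)), -1154) = -2245*7 = -1*15715 = -15715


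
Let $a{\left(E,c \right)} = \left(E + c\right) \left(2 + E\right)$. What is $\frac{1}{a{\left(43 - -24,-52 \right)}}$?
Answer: $\frac{1}{1035} \approx 0.00096618$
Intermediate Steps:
$a{\left(E,c \right)} = \left(2 + E\right) \left(E + c\right)$
$\frac{1}{a{\left(43 - -24,-52 \right)}} = \frac{1}{\left(43 - -24\right)^{2} + 2 \left(43 - -24\right) + 2 \left(-52\right) + \left(43 - -24\right) \left(-52\right)} = \frac{1}{\left(43 + 24\right)^{2} + 2 \left(43 + 24\right) - 104 + \left(43 + 24\right) \left(-52\right)} = \frac{1}{67^{2} + 2 \cdot 67 - 104 + 67 \left(-52\right)} = \frac{1}{4489 + 134 - 104 - 3484} = \frac{1}{1035}$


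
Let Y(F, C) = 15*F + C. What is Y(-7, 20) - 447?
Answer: -532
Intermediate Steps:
Y(F, C) = C + 15*F
Y(-7, 20) - 447 = (20 + 15*(-7)) - 447 = (20 - 105) - 447 = -85 - 447 = -532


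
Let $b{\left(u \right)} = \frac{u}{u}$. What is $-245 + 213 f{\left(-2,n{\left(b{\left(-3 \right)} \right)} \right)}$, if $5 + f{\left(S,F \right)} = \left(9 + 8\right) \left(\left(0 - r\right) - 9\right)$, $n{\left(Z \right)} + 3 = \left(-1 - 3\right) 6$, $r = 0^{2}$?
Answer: $-33899$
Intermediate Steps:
$r = 0$
$b{\left(u \right)} = 1$
$n{\left(Z \right)} = -27$ ($n{\left(Z \right)} = -3 + \left(-1 - 3\right) 6 = -3 - 24 = -27$)
$f{\left(S,F \right)} = -158$ ($f{\left(S,F \right)} = -5 + \left(9 + 8\right) \left(\left(0 - 0\right) - 9\right) = -5 + 17 \left(\left(0 + 0\right) - 9\right) = -5 + 17 \left(0 - 9\right) = -5 + 17 \left(-9\right) = -5 - 153 = -158$)
$-245 + 213 f{\left(-2,n{\left(b{\left(-3 \right)} \right)} \right)} = -245 + 213 \left(-158\right) = -245 - 33654 = -33899$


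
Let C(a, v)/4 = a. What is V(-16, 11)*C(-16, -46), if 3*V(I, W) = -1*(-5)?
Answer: -320/3 ≈ -106.67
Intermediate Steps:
V(I, W) = 5/3 (V(I, W) = (-1*(-5))/3 = (1/3)*5 = 5/3)
C(a, v) = 4*a
V(-16, 11)*C(-16, -46) = 5*(4*(-16))/3 = (5/3)*(-64) = -320/3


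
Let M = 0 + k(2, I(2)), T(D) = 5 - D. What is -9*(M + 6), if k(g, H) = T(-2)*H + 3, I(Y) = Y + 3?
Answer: -396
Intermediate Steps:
I(Y) = 3 + Y
k(g, H) = 3 + 7*H (k(g, H) = (5 - 1*(-2))*H + 3 = (5 + 2)*H + 3 = 7*H + 3 = 3 + 7*H)
M = 38 (M = 0 + (3 + 7*(3 + 2)) = 0 + (3 + 7*5) = 0 + (3 + 35) = 0 + 38 = 38)
-9*(M + 6) = -9*(38 + 6) = -9*44 = -396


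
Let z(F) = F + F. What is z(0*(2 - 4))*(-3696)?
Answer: 0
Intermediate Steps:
z(F) = 2*F
z(0*(2 - 4))*(-3696) = (2*(0*(2 - 4)))*(-3696) = (2*(0*(-2)))*(-3696) = (2*0)*(-3696) = 0*(-3696) = 0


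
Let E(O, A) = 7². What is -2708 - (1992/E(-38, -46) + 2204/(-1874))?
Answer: -126144910/45913 ≈ -2747.5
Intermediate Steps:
E(O, A) = 49
-2708 - (1992/E(-38, -46) + 2204/(-1874)) = -2708 - (1992/49 + 2204/(-1874)) = -2708 - (1992*(1/49) + 2204*(-1/1874)) = -2708 - (1992/49 - 1102/937) = -2708 - 1*1812506/45913 = -2708 - 1812506/45913 = -126144910/45913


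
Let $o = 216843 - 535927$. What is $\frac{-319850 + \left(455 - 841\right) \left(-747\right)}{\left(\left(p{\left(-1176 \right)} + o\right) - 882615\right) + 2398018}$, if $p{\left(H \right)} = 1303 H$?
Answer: $\frac{31508}{336009} \approx 0.093771$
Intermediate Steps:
$o = -319084$
$\frac{-319850 + \left(455 - 841\right) \left(-747\right)}{\left(\left(p{\left(-1176 \right)} + o\right) - 882615\right) + 2398018} = \frac{-319850 + \left(455 - 841\right) \left(-747\right)}{\left(\left(1303 \left(-1176\right) - 319084\right) - 882615\right) + 2398018} = \frac{-319850 - -288342}{\left(\left(-1532328 - 319084\right) - 882615\right) + 2398018} = \frac{-319850 + 288342}{\left(-1851412 - 882615\right) + 2398018} = - \frac{31508}{-2734027 + 2398018} = - \frac{31508}{-336009} = \left(-31508\right) \left(- \frac{1}{336009}\right) = \frac{31508}{336009}$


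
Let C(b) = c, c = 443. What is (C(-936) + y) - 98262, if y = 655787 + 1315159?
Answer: 1873127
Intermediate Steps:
y = 1970946
C(b) = 443
(C(-936) + y) - 98262 = (443 + 1970946) - 98262 = 1971389 - 98262 = 1873127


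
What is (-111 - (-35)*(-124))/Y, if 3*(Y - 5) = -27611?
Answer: 13353/27596 ≈ 0.48387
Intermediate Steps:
Y = -27596/3 (Y = 5 + (1/3)*(-27611) = 5 - 27611/3 = -27596/3 ≈ -9198.7)
(-111 - (-35)*(-124))/Y = (-111 - (-35)*(-124))/(-27596/3) = (-111 - 35*124)*(-3/27596) = (-111 - 4340)*(-3/27596) = -4451*(-3/27596) = 13353/27596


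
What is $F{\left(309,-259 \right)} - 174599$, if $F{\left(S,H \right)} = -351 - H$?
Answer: $-174691$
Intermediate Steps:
$F{\left(309,-259 \right)} - 174599 = \left(-351 - -259\right) - 174599 = \left(-351 + 259\right) - 174599 = -92 - 174599 = -174691$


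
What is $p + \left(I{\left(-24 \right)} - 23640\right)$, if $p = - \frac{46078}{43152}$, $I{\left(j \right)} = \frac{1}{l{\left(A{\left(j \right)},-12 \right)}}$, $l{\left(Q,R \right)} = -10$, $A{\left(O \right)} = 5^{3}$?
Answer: $- \frac{2550409183}{107880} \approx -23641.0$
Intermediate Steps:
$A{\left(O \right)} = 125$
$I{\left(j \right)} = - \frac{1}{10}$ ($I{\left(j \right)} = \frac{1}{-10} = - \frac{1}{10}$)
$p = - \frac{23039}{21576}$ ($p = \left(-46078\right) \frac{1}{43152} = - \frac{23039}{21576} \approx -1.0678$)
$p + \left(I{\left(-24 \right)} - 23640\right) = - \frac{23039}{21576} - \frac{236401}{10} = - \frac{2550409183}{107880}$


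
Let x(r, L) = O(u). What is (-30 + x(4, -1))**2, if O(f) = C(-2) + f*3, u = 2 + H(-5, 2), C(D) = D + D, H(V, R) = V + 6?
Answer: 625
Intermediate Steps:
H(V, R) = 6 + V
C(D) = 2*D
u = 3 (u = 2 + (6 - 5) = 2 + 1 = 3)
O(f) = -4 + 3*f (O(f) = 2*(-2) + f*3 = -4 + 3*f)
x(r, L) = 5 (x(r, L) = -4 + 3*3 = -4 + 9 = 5)
(-30 + x(4, -1))**2 = (-30 + 5)**2 = (-25)**2 = 625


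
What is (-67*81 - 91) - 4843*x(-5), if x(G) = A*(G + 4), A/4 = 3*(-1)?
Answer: -63634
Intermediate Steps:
A = -12 (A = 4*(3*(-1)) = 4*(-3) = -12)
x(G) = -48 - 12*G (x(G) = -12*(G + 4) = -12*(4 + G) = -48 - 12*G)
(-67*81 - 91) - 4843*x(-5) = (-67*81 - 91) - 4843*(-48 - 12*(-5)) = (-5427 - 91) - 4843*(-48 + 60) = -5518 - 4843*12 = -5518 - 1*58116 = -5518 - 58116 = -63634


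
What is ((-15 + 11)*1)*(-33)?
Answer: 132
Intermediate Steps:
((-15 + 11)*1)*(-33) = -4*1*(-33) = -4*(-33) = 132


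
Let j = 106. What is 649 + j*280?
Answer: 30329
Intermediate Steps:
649 + j*280 = 649 + 106*280 = 649 + 29680 = 30329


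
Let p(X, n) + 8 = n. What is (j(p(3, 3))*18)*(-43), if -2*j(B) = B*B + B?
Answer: 7740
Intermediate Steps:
p(X, n) = -8 + n
j(B) = -B/2 - B**2/2 (j(B) = -(B*B + B)/2 = -(B**2 + B)/2 = -(B + B**2)/2 = -B/2 - B**2/2)
(j(p(3, 3))*18)*(-43) = (-(-8 + 3)*(1 + (-8 + 3))/2*18)*(-43) = (-1/2*(-5)*(1 - 5)*18)*(-43) = (-1/2*(-5)*(-4)*18)*(-43) = -10*18*(-43) = -180*(-43) = 7740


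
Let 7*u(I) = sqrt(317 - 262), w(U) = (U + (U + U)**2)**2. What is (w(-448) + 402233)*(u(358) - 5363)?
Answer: -3452671564190491 + 643794809657*sqrt(55)/7 ≈ -3.4520e+15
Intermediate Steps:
w(U) = (U + 4*U**2)**2 (w(U) = (U + (2*U)**2)**2 = (U + 4*U**2)**2)
u(I) = sqrt(55)/7 (u(I) = sqrt(317 - 262)/7 = sqrt(55)/7)
(w(-448) + 402233)*(u(358) - 5363) = ((-448)**2*(1 + 4*(-448))**2 + 402233)*(sqrt(55)/7 - 5363) = (200704*(1 - 1792)**2 + 402233)*(-5363 + sqrt(55)/7) = (200704*(-1791)**2 + 402233)*(-5363 + sqrt(55)/7) = (200704*3207681 + 402233)*(-5363 + sqrt(55)/7) = (643794407424 + 402233)*(-5363 + sqrt(55)/7) = 643794809657*(-5363 + sqrt(55)/7) = -3452671564190491 + 643794809657*sqrt(55)/7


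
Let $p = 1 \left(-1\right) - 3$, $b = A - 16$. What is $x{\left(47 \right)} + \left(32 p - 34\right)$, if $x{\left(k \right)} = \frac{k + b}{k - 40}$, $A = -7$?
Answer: $- \frac{1110}{7} \approx -158.57$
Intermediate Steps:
$b = -23$ ($b = -7 - 16 = -23$)
$p = -4$ ($p = -1 - 3 = -4$)
$x{\left(k \right)} = \frac{-23 + k}{-40 + k}$ ($x{\left(k \right)} = \frac{k - 23}{k - 40} = \frac{-23 + k}{-40 + k}$)
$x{\left(47 \right)} + \left(32 p - 34\right) = \frac{-23 + 47}{-40 + 47} + \left(32 \left(-4\right) - 34\right) = \frac{1}{7} \cdot 24 - 162 = \frac{24}{7} - 162 = - \frac{1110}{7}$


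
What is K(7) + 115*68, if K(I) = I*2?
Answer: 7834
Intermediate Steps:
K(I) = 2*I
K(7) + 115*68 = 2*7 + 115*68 = 14 + 7820 = 7834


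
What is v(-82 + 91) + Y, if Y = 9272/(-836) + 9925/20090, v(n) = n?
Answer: -70579/44198 ≈ -1.5969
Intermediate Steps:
Y = -468361/44198 (Y = 9272*(-1/836) + 9925*(1/20090) = -122/11 + 1985/4018 = -468361/44198 ≈ -10.597)
v(-82 + 91) + Y = (-82 + 91) - 468361/44198 = 9 - 468361/44198 = -70579/44198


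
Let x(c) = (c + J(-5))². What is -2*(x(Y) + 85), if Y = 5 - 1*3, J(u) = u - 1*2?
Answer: -220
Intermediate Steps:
J(u) = -2 + u (J(u) = u - 2 = -2 + u)
Y = 2 (Y = 5 - 3 = 2)
x(c) = (-7 + c)² (x(c) = (c + (-2 - 5))² = (c - 7)² = (-7 + c)²)
-2*(x(Y) + 85) = -2*((-7 + 2)² + 85) = -2*((-5)² + 85) = -2*(25 + 85) = -2*110 = -220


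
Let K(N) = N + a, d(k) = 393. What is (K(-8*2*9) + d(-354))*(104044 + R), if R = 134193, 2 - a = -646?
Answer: 213698589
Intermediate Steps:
a = 648 (a = 2 - 1*(-646) = 2 + 646 = 648)
K(N) = 648 + N (K(N) = N + 648 = 648 + N)
(K(-8*2*9) + d(-354))*(104044 + R) = ((648 - 8*2*9) + 393)*(104044 + 134193) = ((648 - 16*9) + 393)*238237 = ((648 - 144) + 393)*238237 = (504 + 393)*238237 = 897*238237 = 213698589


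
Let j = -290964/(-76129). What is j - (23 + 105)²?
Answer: -1247006572/76129 ≈ -16380.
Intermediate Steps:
j = 290964/76129 (j = -290964*(-1/76129) = 290964/76129 ≈ 3.8220)
j - (23 + 105)² = 290964/76129 - (23 + 105)² = 290964/76129 - 1*128² = 290964/76129 - 1*16384 = 290964/76129 - 16384 = -1247006572/76129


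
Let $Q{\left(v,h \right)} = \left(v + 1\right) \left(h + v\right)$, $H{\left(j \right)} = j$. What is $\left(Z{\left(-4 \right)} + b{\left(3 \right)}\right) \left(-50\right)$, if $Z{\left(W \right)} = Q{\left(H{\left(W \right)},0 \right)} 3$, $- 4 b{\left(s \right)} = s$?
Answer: $- \frac{3525}{2} \approx -1762.5$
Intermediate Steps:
$Q{\left(v,h \right)} = \left(1 + v\right) \left(h + v\right)$
$b{\left(s \right)} = - \frac{s}{4}$
$Z{\left(W \right)} = 3 W + 3 W^{2}$ ($Z{\left(W \right)} = \left(0 + W + W^{2} + 0 W\right) 3 = \left(0 + W + W^{2} + 0\right) 3 = \left(W + W^{2}\right) 3 = 3 W + 3 W^{2}$)
$\left(Z{\left(-4 \right)} + b{\left(3 \right)}\right) \left(-50\right) = \left(3 \left(-4\right) \left(1 - 4\right) - \frac{3}{4}\right) \left(-50\right) = \left(3 \left(-4\right) \left(-3\right) - \frac{3}{4}\right) \left(-50\right) = \left(36 - \frac{3}{4}\right) \left(-50\right) = \frac{141}{4} \left(-50\right) = - \frac{3525}{2}$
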